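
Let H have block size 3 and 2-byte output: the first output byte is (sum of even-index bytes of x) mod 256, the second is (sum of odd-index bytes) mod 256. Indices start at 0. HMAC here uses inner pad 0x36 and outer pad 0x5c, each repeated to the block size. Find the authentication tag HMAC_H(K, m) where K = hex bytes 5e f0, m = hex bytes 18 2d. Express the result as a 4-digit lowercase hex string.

Key hex bytes 5e f0 is 2 bytes ≤ B = 3; zero-pad to 3 bytes: K' = 5e f0 00.
K' ⊕ ipad = 68 c6 36.  K' ⊕ opad = 02 ac 5c.
Inner input = (K'⊕ipad) ∥ m = 68 c6 36 ∥ 18 2d.
Inner hash: even-index sum = 203 mod 256 = 203; odd-index sum = 222 mod 256 = 222 → cb de.
Outer input = (K'⊕opad) ∥ inner = 02 ac 5c ∥ cb de.
Outer hash (tag): even-index sum = 316 mod 256 = 60; odd-index sum = 375 mod 256 = 119 → 3c 77.

3c77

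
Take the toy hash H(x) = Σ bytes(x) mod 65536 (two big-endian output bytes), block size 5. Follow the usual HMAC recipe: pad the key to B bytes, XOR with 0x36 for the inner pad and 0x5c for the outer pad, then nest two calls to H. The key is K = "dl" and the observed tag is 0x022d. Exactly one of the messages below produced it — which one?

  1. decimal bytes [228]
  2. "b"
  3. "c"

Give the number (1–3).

Key "dl" = 64 6c is 2 bytes ≤ B = 5; zero-pad to 5 bytes: K' = 64 6c 00 00 00.
K' ⊕ ipad = 52 5a 36 36 36; K' ⊕ opad = 38 30 5c 5c 5c.
m1: inner = H(52 5a 36 36 36 e4) = 02 32; tag = H(38 30 5c 5c 5c 02 32) = 01b0
m2: inner = H(52 5a 36 36 36 62) = 01 b0; tag = H(38 30 5c 5c 5c 01 b0) = 022d ← matches
m3: inner = H(52 5a 36 36 36 63) = 01 b1; tag = H(38 30 5c 5c 5c 01 b1) = 022e

2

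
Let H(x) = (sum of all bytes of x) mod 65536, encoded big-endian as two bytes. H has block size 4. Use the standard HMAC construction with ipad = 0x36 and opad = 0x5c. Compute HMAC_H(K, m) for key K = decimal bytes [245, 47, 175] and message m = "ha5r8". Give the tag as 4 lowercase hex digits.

02c1

Key decimal bytes [245, 47, 175] = f5 2f af is 3 bytes ≤ B = 4; zero-pad to 4 bytes: K' = f5 2f af 00.
K' ⊕ ipad = c3 19 99 36.  K' ⊕ opad = a9 73 f3 5c.
Inner input = (K'⊕ipad) ∥ m = c3 19 99 36 ∥ 68 61 35 72 38.
Inner hash: sum = 195+25+153+54+104+97+53+114+56 = 851 → 03 53.
Outer input = (K'⊕opad) ∥ inner = a9 73 f3 5c ∥ 03 53.
Outer hash (tag): sum = 169+115+243+92+3+83 = 705 → 02 c1.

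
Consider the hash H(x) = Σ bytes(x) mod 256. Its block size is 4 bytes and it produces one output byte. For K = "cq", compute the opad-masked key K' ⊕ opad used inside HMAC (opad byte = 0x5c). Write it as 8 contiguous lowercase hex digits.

3f2d5c5c

Key "cq" = 63 71 is 2 bytes ≤ B = 4; zero-pad to 4 bytes: K' = 63 71 00 00.
XOR each byte with 0x5c: 63⊕5c=3f, 71⊕5c=2d, 00⊕5c=5c, 00⊕5c=5c.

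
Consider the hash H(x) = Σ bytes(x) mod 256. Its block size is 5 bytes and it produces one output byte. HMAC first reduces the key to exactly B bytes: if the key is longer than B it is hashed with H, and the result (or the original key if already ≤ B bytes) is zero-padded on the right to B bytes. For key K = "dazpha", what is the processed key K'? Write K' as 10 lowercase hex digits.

|K| = 6 > B = 5, so first hash the key.
H(K): sum = 100+97+122+112+104+97 = 632; mod 256 = 120 → 78.
Zero-pad H(K) = 78 to 5 bytes: K' = 78 00 00 00 00.

7800000000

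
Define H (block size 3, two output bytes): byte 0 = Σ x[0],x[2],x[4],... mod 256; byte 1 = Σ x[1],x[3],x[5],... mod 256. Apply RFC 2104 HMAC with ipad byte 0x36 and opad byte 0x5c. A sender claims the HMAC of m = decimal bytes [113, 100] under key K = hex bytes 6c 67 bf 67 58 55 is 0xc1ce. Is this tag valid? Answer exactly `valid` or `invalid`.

valid

Key hex bytes 6c 67 bf 67 58 55 is 6 bytes > B = 3, so hash it first: H(key) = 83 23, then zero-pad to 3 bytes: K' = 83 23 00.
K' ⊕ ipad = b5 15 36; K' ⊕ opad = df 7f 5c.
Inner hash: even-index sum = 335 mod 256 = 79; odd-index sum = 134 mod 256 = 134 → 4f 86.
Outer hash (recomputed tag): even-index sum = 449 mod 256 = 193; odd-index sum = 206 mod 256 = 206 → c1 ce.
Recomputed tag = c1ce; claimed = c1ce → match.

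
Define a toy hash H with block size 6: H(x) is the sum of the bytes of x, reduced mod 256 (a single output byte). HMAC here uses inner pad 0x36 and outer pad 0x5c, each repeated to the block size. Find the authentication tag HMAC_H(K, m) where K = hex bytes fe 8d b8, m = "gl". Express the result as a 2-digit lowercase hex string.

Key hex bytes fe 8d b8 is 3 bytes ≤ B = 6; zero-pad to 6 bytes: K' = fe 8d b8 00 00 00.
K' ⊕ ipad = c8 bb 8e 36 36 36.  K' ⊕ opad = a2 d1 e4 5c 5c 5c.
Inner input = (K'⊕ipad) ∥ m = c8 bb 8e 36 36 36 ∥ 67 6c.
Inner hash: sum = 200+187+142+54+54+54+103+108 = 902; mod 256 = 134 → 86.
Outer input = (K'⊕opad) ∥ inner = a2 d1 e4 5c 5c 5c ∥ 86.
Outer hash (tag): sum = 162+209+228+92+92+92+134 = 1009; mod 256 = 241 → f1.

f1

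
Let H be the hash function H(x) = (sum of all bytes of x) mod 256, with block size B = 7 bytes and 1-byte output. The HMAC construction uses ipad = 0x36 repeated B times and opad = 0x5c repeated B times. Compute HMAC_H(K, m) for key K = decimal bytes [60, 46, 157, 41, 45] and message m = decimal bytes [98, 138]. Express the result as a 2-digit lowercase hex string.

Key decimal bytes [60, 46, 157, 41, 45] = 3c 2e 9d 29 2d is 5 bytes ≤ B = 7; zero-pad to 7 bytes: K' = 3c 2e 9d 29 2d 00 00.
K' ⊕ ipad = 0a 18 ab 1f 1b 36 36.  K' ⊕ opad = 60 72 c1 75 71 5c 5c.
Inner input = (K'⊕ipad) ∥ m = 0a 18 ab 1f 1b 36 36 ∥ 62 8a.
Inner hash: sum = 10+24+171+31+27+54+54+98+138 = 607; mod 256 = 95 → 5f.
Outer input = (K'⊕opad) ∥ inner = 60 72 c1 75 71 5c 5c ∥ 5f.
Outer hash (tag): sum = 96+114+193+117+113+92+92+95 = 912; mod 256 = 144 → 90.

90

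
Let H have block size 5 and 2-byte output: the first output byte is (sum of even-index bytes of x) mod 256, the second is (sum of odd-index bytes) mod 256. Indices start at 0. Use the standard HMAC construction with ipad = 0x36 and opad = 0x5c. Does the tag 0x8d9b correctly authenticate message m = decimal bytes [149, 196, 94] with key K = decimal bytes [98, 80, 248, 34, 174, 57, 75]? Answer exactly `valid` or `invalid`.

Key decimal bytes [98, 80, 248, 34, 174, 57, 75] = 62 50 f8 22 ae 39 4b is 7 bytes > B = 5, so hash it first: H(key) = 53 ab, then zero-pad to 5 bytes: K' = 53 ab 00 00 00.
K' ⊕ ipad = 65 9d 36 36 36; K' ⊕ opad = 0f f7 5c 5c 5c.
Inner hash: even-index sum = 405 mod 256 = 149; odd-index sum = 454 mod 256 = 198 → 95 c6.
Outer hash (recomputed tag): even-index sum = 397 mod 256 = 141; odd-index sum = 488 mod 256 = 232 → 8d e8.
Recomputed tag = 8de8; claimed = 8d9b → mismatch.

invalid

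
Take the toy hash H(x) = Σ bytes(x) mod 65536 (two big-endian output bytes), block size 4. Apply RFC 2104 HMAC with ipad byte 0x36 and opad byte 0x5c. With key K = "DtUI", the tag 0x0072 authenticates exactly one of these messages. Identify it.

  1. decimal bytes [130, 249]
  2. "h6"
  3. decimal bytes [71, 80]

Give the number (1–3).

Key "DtUI" = 44 74 55 49 is exactly B = 4 bytes: K' = 44 74 55 49.
K' ⊕ ipad = 72 42 63 7f; K' ⊕ opad = 18 28 09 15.
m1: inner = H(72 42 63 7f 82 f9) = 03 11; tag = H(18 28 09 15 03 11) = 0072 ← matches
m2: inner = H(72 42 63 7f 68 36) = 02 34; tag = H(18 28 09 15 02 34) = 0094
m3: inner = H(72 42 63 7f 47 50) = 02 2d; tag = H(18 28 09 15 02 2d) = 008d

1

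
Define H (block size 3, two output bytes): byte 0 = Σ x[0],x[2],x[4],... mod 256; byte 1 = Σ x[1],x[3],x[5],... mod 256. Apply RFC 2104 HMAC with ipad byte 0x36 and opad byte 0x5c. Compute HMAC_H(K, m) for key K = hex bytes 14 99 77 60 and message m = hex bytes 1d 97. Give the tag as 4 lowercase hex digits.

Key hex bytes 14 99 77 60 is 4 bytes > B = 3, so hash it first: H(key) = 8b f9, then zero-pad to 3 bytes: K' = 8b f9 00.
K' ⊕ ipad = bd cf 36.  K' ⊕ opad = d7 a5 5c.
Inner input = (K'⊕ipad) ∥ m = bd cf 36 ∥ 1d 97.
Inner hash: even-index sum = 394 mod 256 = 138; odd-index sum = 236 mod 256 = 236 → 8a ec.
Outer input = (K'⊕opad) ∥ inner = d7 a5 5c ∥ 8a ec.
Outer hash (tag): even-index sum = 543 mod 256 = 31; odd-index sum = 303 mod 256 = 47 → 1f 2f.

1f2f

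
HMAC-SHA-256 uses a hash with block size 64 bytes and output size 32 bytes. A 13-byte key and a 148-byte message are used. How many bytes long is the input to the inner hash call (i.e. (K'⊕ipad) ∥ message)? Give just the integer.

212

Key is 13 ≤ 64 bytes, zero-padded: |K'| = 64.
Inner input = (K'⊕ipad) ∥ m → 64 + 148 = 212 bytes.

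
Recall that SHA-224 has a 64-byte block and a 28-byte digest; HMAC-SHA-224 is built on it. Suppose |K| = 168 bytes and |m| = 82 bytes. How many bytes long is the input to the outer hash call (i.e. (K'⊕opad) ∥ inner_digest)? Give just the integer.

Key is 168 > 64 bytes, so it is hashed to 28 bytes then zero-padded to 64: |K'| = 64.
Outer input = (K'⊕opad) ∥ H(inner) → 64 + 28 = 92 bytes.

92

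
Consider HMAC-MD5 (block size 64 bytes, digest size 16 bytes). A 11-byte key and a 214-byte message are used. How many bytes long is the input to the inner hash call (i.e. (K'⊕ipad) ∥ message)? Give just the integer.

Key is 11 ≤ 64 bytes, zero-padded: |K'| = 64.
Inner input = (K'⊕ipad) ∥ m → 64 + 214 = 278 bytes.

278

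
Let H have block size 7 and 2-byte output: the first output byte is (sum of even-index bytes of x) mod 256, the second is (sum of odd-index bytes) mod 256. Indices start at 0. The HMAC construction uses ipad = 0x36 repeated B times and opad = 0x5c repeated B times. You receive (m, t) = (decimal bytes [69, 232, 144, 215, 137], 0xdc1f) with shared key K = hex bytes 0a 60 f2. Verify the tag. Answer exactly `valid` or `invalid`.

valid

Key hex bytes 0a 60 f2 is 3 bytes ≤ B = 7; zero-pad to 7 bytes: K' = 0a 60 f2 00 00 00 00.
K' ⊕ ipad = 3c 56 c4 36 36 36 36; K' ⊕ opad = 56 3c ae 5c 5c 5c 5c.
Inner hash: even-index sum = 811 mod 256 = 43; odd-index sum = 544 mod 256 = 32 → 2b 20.
Outer hash (recomputed tag): even-index sum = 476 mod 256 = 220; odd-index sum = 287 mod 256 = 31 → dc 1f.
Recomputed tag = dc1f; claimed = dc1f → match.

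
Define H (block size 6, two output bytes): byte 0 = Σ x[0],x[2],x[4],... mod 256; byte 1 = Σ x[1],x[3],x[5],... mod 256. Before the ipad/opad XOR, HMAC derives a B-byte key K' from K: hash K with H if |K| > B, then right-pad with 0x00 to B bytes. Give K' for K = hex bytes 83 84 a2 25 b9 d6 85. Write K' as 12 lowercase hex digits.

|K| = 7 > B = 6, so first hash the key.
H(K): even-index sum = 611 mod 256 = 99; odd-index sum = 383 mod 256 = 127 → 63 7f.
Zero-pad H(K) = 63 7f to 6 bytes: K' = 63 7f 00 00 00 00.

637f00000000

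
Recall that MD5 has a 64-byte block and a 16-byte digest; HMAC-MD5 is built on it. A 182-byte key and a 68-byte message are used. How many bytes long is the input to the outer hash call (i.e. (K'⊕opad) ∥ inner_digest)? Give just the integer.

Key is 182 > 64 bytes, so it is hashed to 16 bytes then zero-padded to 64: |K'| = 64.
Outer input = (K'⊕opad) ∥ H(inner) → 64 + 16 = 80 bytes.

80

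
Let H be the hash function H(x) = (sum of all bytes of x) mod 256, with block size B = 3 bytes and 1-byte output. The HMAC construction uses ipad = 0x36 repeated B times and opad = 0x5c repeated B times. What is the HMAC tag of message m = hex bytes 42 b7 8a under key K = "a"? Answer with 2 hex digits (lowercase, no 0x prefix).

3b

Key "a" = 61 is 1 byte ≤ B = 3; zero-pad to 3 bytes: K' = 61 00 00.
K' ⊕ ipad = 57 36 36.  K' ⊕ opad = 3d 5c 5c.
Inner input = (K'⊕ipad) ∥ m = 57 36 36 ∥ 42 b7 8a.
Inner hash: sum = 87+54+54+66+183+138 = 582; mod 256 = 70 → 46.
Outer input = (K'⊕opad) ∥ inner = 3d 5c 5c ∥ 46.
Outer hash (tag): sum = 61+92+92+70 = 315; mod 256 = 59 → 3b.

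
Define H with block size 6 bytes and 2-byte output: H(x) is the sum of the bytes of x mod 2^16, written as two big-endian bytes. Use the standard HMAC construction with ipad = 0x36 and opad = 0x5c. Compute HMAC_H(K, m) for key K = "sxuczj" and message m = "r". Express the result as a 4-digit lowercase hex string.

Key "sxuczj" = 73 78 75 63 7a 6a is exactly B = 6 bytes: K' = 73 78 75 63 7a 6a.
K' ⊕ ipad = 45 4e 43 55 4c 5c.  K' ⊕ opad = 2f 24 29 3f 26 36.
Inner input = (K'⊕ipad) ∥ m = 45 4e 43 55 4c 5c ∥ 72.
Inner hash: sum = 69+78+67+85+76+92+114 = 581 → 02 45.
Outer input = (K'⊕opad) ∥ inner = 2f 24 29 3f 26 36 ∥ 02 45.
Outer hash (tag): sum = 47+36+41+63+38+54+2+69 = 350 → 01 5e.

015e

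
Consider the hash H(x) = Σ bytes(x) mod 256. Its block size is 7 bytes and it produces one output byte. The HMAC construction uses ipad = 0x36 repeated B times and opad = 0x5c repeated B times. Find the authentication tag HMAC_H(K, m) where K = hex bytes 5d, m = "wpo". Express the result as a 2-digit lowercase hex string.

2e

Key hex bytes 5d is 1 byte ≤ B = 7; zero-pad to 7 bytes: K' = 5d 00 00 00 00 00 00.
K' ⊕ ipad = 6b 36 36 36 36 36 36.  K' ⊕ opad = 01 5c 5c 5c 5c 5c 5c.
Inner input = (K'⊕ipad) ∥ m = 6b 36 36 36 36 36 36 ∥ 77 70 6f.
Inner hash: sum = 107+54+54+54+54+54+54+119+112+111 = 773; mod 256 = 5 → 05.
Outer input = (K'⊕opad) ∥ inner = 01 5c 5c 5c 5c 5c 5c ∥ 05.
Outer hash (tag): sum = 1+92+92+92+92+92+92+5 = 558; mod 256 = 46 → 2e.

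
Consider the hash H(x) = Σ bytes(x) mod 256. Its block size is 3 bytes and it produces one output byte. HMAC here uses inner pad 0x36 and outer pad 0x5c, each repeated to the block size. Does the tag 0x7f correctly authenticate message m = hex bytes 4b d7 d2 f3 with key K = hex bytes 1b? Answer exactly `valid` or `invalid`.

Key hex bytes 1b is 1 byte ≤ B = 3; zero-pad to 3 bytes: K' = 1b 00 00.
K' ⊕ ipad = 2d 36 36; K' ⊕ opad = 47 5c 5c.
Inner hash: sum = 45+54+54+75+215+210+243 = 896; mod 256 = 128 → 80.
Outer hash (recomputed tag): sum = 71+92+92+128 = 383; mod 256 = 127 → 7f.
Recomputed tag = 7f; claimed = 7f → match.

valid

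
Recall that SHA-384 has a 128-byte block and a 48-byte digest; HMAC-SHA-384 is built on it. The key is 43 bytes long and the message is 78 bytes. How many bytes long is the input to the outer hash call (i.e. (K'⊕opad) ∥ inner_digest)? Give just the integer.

Key is 43 ≤ 128 bytes, zero-padded: |K'| = 128.
Outer input = (K'⊕opad) ∥ H(inner) → 128 + 48 = 176 bytes.

176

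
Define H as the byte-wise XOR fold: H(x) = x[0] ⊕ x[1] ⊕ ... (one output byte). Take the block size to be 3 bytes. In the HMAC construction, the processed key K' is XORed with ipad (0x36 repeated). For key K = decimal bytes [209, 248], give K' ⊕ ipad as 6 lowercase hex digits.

e7ce36

Key decimal bytes [209, 248] = d1 f8 is 2 bytes ≤ B = 3; zero-pad to 3 bytes: K' = d1 f8 00.
XOR each byte with 0x36: d1⊕36=e7, f8⊕36=ce, 00⊕36=36.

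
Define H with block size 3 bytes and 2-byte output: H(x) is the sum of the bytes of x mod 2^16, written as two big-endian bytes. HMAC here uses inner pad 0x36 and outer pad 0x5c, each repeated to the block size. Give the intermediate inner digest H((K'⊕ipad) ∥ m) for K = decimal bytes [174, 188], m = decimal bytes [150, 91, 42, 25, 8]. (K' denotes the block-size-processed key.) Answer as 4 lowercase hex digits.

0294

Key decimal bytes [174, 188] = ae bc is 2 bytes ≤ B = 3; zero-pad to 3 bytes: K' = ae bc 00.
K' ⊕ ipad = 98 8a 36.
Inner input = 98 8a 36 ∥ 96 5b 2a 19 08.
Inner hash: sum = 152+138+54+150+91+42+25+8 = 660 → 02 94.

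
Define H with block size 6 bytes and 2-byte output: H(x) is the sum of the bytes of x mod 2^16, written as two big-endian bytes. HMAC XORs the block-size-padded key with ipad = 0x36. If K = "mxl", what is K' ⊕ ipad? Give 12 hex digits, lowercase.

Key "mxl" = 6d 78 6c is 3 bytes ≤ B = 6; zero-pad to 6 bytes: K' = 6d 78 6c 00 00 00.
XOR each byte with 0x36: 6d⊕36=5b, 78⊕36=4e, 6c⊕36=5a, 00⊕36=36, 00⊕36=36, 00⊕36=36.

5b4e5a363636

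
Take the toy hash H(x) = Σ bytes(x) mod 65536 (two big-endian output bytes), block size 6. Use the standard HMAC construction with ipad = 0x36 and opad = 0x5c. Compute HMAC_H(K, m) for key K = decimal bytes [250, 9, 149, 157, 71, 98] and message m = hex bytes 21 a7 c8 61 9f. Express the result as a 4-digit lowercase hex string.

Key decimal bytes [250, 9, 149, 157, 71, 98] = fa 09 95 9d 47 62 is exactly B = 6 bytes: K' = fa 09 95 9d 47 62.
K' ⊕ ipad = cc 3f a3 ab 71 54.  K' ⊕ opad = a6 55 c9 c1 1b 3e.
Inner input = (K'⊕ipad) ∥ m = cc 3f a3 ab 71 54 ∥ 21 a7 c8 61 9f.
Inner hash: sum = 204+63+163+171+113+84+33+167+200+97+159 = 1454 → 05 ae.
Outer input = (K'⊕opad) ∥ inner = a6 55 c9 c1 1b 3e ∥ 05 ae.
Outer hash (tag): sum = 166+85+201+193+27+62+5+174 = 913 → 03 91.

0391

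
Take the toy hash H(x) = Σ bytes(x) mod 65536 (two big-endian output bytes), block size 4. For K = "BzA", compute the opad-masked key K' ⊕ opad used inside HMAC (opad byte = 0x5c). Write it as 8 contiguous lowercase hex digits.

Key "BzA" = 42 7a 41 is 3 bytes ≤ B = 4; zero-pad to 4 bytes: K' = 42 7a 41 00.
XOR each byte with 0x5c: 42⊕5c=1e, 7a⊕5c=26, 41⊕5c=1d, 00⊕5c=5c.

1e261d5c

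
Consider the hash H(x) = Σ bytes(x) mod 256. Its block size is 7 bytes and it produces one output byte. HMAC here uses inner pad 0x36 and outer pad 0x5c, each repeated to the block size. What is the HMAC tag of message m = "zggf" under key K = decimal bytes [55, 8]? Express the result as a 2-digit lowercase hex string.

86

Key decimal bytes [55, 8] = 37 08 is 2 bytes ≤ B = 7; zero-pad to 7 bytes: K' = 37 08 00 00 00 00 00.
K' ⊕ ipad = 01 3e 36 36 36 36 36.  K' ⊕ opad = 6b 54 5c 5c 5c 5c 5c.
Inner input = (K'⊕ipad) ∥ m = 01 3e 36 36 36 36 36 ∥ 7a 67 67 66.
Inner hash: sum = 1+62+54+54+54+54+54+122+103+103+102 = 763; mod 256 = 251 → fb.
Outer input = (K'⊕opad) ∥ inner = 6b 54 5c 5c 5c 5c 5c ∥ fb.
Outer hash (tag): sum = 107+84+92+92+92+92+92+251 = 902; mod 256 = 134 → 86.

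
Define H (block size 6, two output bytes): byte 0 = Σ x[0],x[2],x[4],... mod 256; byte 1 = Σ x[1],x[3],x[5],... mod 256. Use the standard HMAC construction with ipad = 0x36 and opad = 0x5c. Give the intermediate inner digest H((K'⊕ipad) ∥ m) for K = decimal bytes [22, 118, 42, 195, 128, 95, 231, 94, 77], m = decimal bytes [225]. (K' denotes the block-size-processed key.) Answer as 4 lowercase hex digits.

0f2c

Key decimal bytes [22, 118, 42, 195, 128, 95, 231, 94, 77] = 16 76 2a c3 80 5f e7 5e 4d is 9 bytes > B = 6, so hash it first: H(key) = f4 f6, then zero-pad to 6 bytes: K' = f4 f6 00 00 00 00.
K' ⊕ ipad = c2 c0 36 36 36 36.
Inner input = c2 c0 36 36 36 36 ∥ e1.
Inner hash: even-index sum = 527 mod 256 = 15; odd-index sum = 300 mod 256 = 44 → 0f 2c.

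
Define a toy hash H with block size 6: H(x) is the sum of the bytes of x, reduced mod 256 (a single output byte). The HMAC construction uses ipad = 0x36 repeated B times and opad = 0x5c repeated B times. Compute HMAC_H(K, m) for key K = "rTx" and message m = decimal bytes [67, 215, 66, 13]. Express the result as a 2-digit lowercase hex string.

6d

Key "rTx" = 72 54 78 is 3 bytes ≤ B = 6; zero-pad to 6 bytes: K' = 72 54 78 00 00 00.
K' ⊕ ipad = 44 62 4e 36 36 36.  K' ⊕ opad = 2e 08 24 5c 5c 5c.
Inner input = (K'⊕ipad) ∥ m = 44 62 4e 36 36 36 ∥ 43 d7 42 0d.
Inner hash: sum = 68+98+78+54+54+54+67+215+66+13 = 767; mod 256 = 255 → ff.
Outer input = (K'⊕opad) ∥ inner = 2e 08 24 5c 5c 5c ∥ ff.
Outer hash (tag): sum = 46+8+36+92+92+92+255 = 621; mod 256 = 109 → 6d.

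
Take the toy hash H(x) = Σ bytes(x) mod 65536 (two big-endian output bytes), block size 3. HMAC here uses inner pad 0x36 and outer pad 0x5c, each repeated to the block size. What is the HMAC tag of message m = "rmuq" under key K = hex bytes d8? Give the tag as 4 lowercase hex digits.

015e

Key hex bytes d8 is 1 byte ≤ B = 3; zero-pad to 3 bytes: K' = d8 00 00.
K' ⊕ ipad = ee 36 36.  K' ⊕ opad = 84 5c 5c.
Inner input = (K'⊕ipad) ∥ m = ee 36 36 ∥ 72 6d 75 71.
Inner hash: sum = 238+54+54+114+109+117+113 = 799 → 03 1f.
Outer input = (K'⊕opad) ∥ inner = 84 5c 5c ∥ 03 1f.
Outer hash (tag): sum = 132+92+92+3+31 = 350 → 01 5e.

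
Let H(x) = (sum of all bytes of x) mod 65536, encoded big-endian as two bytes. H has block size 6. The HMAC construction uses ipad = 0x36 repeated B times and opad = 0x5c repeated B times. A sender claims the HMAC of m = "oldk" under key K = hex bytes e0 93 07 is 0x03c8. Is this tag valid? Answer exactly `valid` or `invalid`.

Key hex bytes e0 93 07 is 3 bytes ≤ B = 6; zero-pad to 6 bytes: K' = e0 93 07 00 00 00.
K' ⊕ ipad = d6 a5 31 36 36 36; K' ⊕ opad = bc cf 5b 5c 5c 5c.
Inner hash: sum = 214+165+49+54+54+54+111+108+100+107 = 1016 → 03 f8.
Outer hash (recomputed tag): sum = 188+207+91+92+92+92+3+248 = 1013 → 03 f5.
Recomputed tag = 03f5; claimed = 03c8 → mismatch.

invalid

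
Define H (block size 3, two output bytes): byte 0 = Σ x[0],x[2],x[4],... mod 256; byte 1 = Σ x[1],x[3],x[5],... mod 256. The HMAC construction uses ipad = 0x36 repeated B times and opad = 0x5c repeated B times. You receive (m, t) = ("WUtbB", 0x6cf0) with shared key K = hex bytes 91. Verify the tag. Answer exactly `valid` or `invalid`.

valid

Key hex bytes 91 is 1 byte ≤ B = 3; zero-pad to 3 bytes: K' = 91 00 00.
K' ⊕ ipad = a7 36 36; K' ⊕ opad = cd 5c 5c.
Inner hash: even-index sum = 404 mod 256 = 148; odd-index sum = 323 mod 256 = 67 → 94 43.
Outer hash (recomputed tag): even-index sum = 364 mod 256 = 108; odd-index sum = 240 mod 256 = 240 → 6c f0.
Recomputed tag = 6cf0; claimed = 6cf0 → match.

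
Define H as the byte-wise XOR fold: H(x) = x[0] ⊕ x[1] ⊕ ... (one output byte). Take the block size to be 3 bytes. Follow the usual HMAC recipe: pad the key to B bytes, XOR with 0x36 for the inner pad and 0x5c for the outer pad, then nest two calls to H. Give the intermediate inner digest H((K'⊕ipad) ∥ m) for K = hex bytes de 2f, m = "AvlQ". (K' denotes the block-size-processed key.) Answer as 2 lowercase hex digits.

Key hex bytes de 2f is 2 bytes ≤ B = 3; zero-pad to 3 bytes: K' = de 2f 00.
K' ⊕ ipad = e8 19 36.
Inner input = e8 19 36 ∥ 41 76 6c 51.
Inner hash: XOR e8⊕19⊕36⊕41⊕76⊕6c⊕51 = cd.

cd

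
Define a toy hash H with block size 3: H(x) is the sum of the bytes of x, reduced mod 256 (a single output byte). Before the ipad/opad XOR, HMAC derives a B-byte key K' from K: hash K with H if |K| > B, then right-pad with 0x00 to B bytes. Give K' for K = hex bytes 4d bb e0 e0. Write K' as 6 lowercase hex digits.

|K| = 4 > B = 3, so first hash the key.
H(K): sum = 77+187+224+224 = 712; mod 256 = 200 → c8.
Zero-pad H(K) = c8 to 3 bytes: K' = c8 00 00.

c80000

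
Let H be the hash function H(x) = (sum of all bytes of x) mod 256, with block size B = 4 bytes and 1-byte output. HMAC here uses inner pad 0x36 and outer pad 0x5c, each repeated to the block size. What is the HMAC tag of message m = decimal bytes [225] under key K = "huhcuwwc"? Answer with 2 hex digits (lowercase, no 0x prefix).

21

Key "huhcuwwc" = 68 75 68 63 75 77 77 63 is 8 bytes > B = 4, so hash it first: H(key) = 6e, then zero-pad to 4 bytes: K' = 6e 00 00 00.
K' ⊕ ipad = 58 36 36 36.  K' ⊕ opad = 32 5c 5c 5c.
Inner input = (K'⊕ipad) ∥ m = 58 36 36 36 ∥ e1.
Inner hash: sum = 88+54+54+54+225 = 475; mod 256 = 219 → db.
Outer input = (K'⊕opad) ∥ inner = 32 5c 5c 5c ∥ db.
Outer hash (tag): sum = 50+92+92+92+219 = 545; mod 256 = 33 → 21.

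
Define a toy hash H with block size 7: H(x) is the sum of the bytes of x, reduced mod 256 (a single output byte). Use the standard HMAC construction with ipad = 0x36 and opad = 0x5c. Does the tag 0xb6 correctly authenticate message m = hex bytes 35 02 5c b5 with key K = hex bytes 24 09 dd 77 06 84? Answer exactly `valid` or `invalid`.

invalid

Key hex bytes 24 09 dd 77 06 84 is 6 bytes ≤ B = 7; zero-pad to 7 bytes: K' = 24 09 dd 77 06 84 00.
K' ⊕ ipad = 12 3f eb 41 30 b2 36; K' ⊕ opad = 78 55 81 2b 5a d8 5c.
Inner hash: sum = 18+63+235+65+48+178+54+53+2+92+181 = 989; mod 256 = 221 → dd.
Outer hash (recomputed tag): sum = 120+85+129+43+90+216+92+221 = 996; mod 256 = 228 → e4.
Recomputed tag = e4; claimed = b6 → mismatch.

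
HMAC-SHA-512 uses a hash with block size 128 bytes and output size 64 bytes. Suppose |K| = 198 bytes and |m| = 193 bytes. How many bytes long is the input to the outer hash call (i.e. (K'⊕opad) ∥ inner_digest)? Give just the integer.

192

Key is 198 > 128 bytes, so it is hashed to 64 bytes then zero-padded to 128: |K'| = 128.
Outer input = (K'⊕opad) ∥ H(inner) → 128 + 64 = 192 bytes.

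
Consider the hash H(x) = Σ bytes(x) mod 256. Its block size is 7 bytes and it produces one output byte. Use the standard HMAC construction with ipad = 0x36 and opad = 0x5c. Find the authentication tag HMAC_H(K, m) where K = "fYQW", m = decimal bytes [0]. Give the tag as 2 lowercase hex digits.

Key "fYQW" = 66 59 51 57 is 4 bytes ≤ B = 7; zero-pad to 7 bytes: K' = 66 59 51 57 00 00 00.
K' ⊕ ipad = 50 6f 67 61 36 36 36.  K' ⊕ opad = 3a 05 0d 0b 5c 5c 5c.
Inner input = (K'⊕ipad) ∥ m = 50 6f 67 61 36 36 36 ∥ 00.
Inner hash: sum = 80+111+103+97+54+54+54+0 = 553; mod 256 = 41 → 29.
Outer input = (K'⊕opad) ∥ inner = 3a 05 0d 0b 5c 5c 5c ∥ 29.
Outer hash (tag): sum = 58+5+13+11+92+92+92+41 = 404; mod 256 = 148 → 94.

94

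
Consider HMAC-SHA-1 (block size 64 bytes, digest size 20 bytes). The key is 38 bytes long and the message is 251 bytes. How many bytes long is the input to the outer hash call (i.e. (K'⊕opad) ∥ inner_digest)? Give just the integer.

84

Key is 38 ≤ 64 bytes, zero-padded: |K'| = 64.
Outer input = (K'⊕opad) ∥ H(inner) → 64 + 20 = 84 bytes.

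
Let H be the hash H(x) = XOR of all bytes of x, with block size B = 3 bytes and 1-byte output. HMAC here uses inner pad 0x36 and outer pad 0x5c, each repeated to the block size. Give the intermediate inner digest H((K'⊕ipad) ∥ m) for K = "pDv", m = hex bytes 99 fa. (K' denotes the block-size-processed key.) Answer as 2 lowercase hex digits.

Key "pDv" = 70 44 76 is exactly B = 3 bytes: K' = 70 44 76.
K' ⊕ ipad = 46 72 40.
Inner input = 46 72 40 ∥ 99 fa.
Inner hash: XOR 46⊕72⊕40⊕99⊕fa = 17.

17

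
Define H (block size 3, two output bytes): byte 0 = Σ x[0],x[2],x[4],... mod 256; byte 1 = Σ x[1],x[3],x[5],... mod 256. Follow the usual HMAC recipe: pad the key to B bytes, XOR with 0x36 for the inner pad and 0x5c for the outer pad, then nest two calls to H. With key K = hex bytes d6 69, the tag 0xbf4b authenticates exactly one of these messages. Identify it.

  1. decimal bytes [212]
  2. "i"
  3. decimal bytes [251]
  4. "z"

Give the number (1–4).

4

Key hex bytes d6 69 is 2 bytes ≤ B = 3; zero-pad to 3 bytes: K' = d6 69 00.
K' ⊕ ipad = e0 5f 36; K' ⊕ opad = 8a 35 5c.
m1: inner = H(e0 5f 36 d4) = 16 33; tag = H(8a 35 5c 16 33) = 194b
m2: inner = H(e0 5f 36 69) = 16 c8; tag = H(8a 35 5c 16 c8) = ae4b
m3: inner = H(e0 5f 36 fb) = 16 5a; tag = H(8a 35 5c 16 5a) = 404b
m4: inner = H(e0 5f 36 7a) = 16 d9; tag = H(8a 35 5c 16 d9) = bf4b ← matches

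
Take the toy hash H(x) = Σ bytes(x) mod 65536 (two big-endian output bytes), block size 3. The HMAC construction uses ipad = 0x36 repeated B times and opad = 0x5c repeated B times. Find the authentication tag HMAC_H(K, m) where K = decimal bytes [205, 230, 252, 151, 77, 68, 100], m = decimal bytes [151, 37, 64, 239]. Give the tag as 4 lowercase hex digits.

017d

Key decimal bytes [205, 230, 252, 151, 77, 68, 100] = cd e6 fc 97 4d 44 64 is 7 bytes > B = 3, so hash it first: H(key) = 04 3b, then zero-pad to 3 bytes: K' = 04 3b 00.
K' ⊕ ipad = 32 0d 36.  K' ⊕ opad = 58 67 5c.
Inner input = (K'⊕ipad) ∥ m = 32 0d 36 ∥ 97 25 40 ef.
Inner hash: sum = 50+13+54+151+37+64+239 = 608 → 02 60.
Outer input = (K'⊕opad) ∥ inner = 58 67 5c ∥ 02 60.
Outer hash (tag): sum = 88+103+92+2+96 = 381 → 01 7d.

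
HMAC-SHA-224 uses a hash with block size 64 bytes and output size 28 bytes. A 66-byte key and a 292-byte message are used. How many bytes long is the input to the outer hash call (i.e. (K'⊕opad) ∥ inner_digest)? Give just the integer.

Key is 66 > 64 bytes, so it is hashed to 28 bytes then zero-padded to 64: |K'| = 64.
Outer input = (K'⊕opad) ∥ H(inner) → 64 + 28 = 92 bytes.

92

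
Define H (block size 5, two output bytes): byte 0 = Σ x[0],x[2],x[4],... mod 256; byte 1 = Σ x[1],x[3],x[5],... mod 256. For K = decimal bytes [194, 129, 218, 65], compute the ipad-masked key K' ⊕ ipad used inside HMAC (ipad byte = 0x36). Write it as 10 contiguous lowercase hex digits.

Key decimal bytes [194, 129, 218, 65] = c2 81 da 41 is 4 bytes ≤ B = 5; zero-pad to 5 bytes: K' = c2 81 da 41 00.
XOR each byte with 0x36: c2⊕36=f4, 81⊕36=b7, da⊕36=ec, 41⊕36=77, 00⊕36=36.

f4b7ec7736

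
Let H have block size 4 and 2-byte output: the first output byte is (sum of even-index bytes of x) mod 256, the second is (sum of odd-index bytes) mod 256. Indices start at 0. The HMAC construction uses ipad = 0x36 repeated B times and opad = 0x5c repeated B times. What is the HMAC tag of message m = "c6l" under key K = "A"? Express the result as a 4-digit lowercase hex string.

Key "A" = 41 is 1 byte ≤ B = 4; zero-pad to 4 bytes: K' = 41 00 00 00.
K' ⊕ ipad = 77 36 36 36.  K' ⊕ opad = 1d 5c 5c 5c.
Inner input = (K'⊕ipad) ∥ m = 77 36 36 36 ∥ 63 36 6c.
Inner hash: even-index sum = 380 mod 256 = 124; odd-index sum = 162 mod 256 = 162 → 7c a2.
Outer input = (K'⊕opad) ∥ inner = 1d 5c 5c 5c ∥ 7c a2.
Outer hash (tag): even-index sum = 245 mod 256 = 245; odd-index sum = 346 mod 256 = 90 → f5 5a.

f55a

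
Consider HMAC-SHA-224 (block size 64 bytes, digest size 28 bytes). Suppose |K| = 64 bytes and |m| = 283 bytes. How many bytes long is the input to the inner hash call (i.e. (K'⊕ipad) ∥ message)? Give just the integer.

347

Key is 64 ≤ 64 bytes, zero-padded: |K'| = 64.
Inner input = (K'⊕ipad) ∥ m → 64 + 283 = 347 bytes.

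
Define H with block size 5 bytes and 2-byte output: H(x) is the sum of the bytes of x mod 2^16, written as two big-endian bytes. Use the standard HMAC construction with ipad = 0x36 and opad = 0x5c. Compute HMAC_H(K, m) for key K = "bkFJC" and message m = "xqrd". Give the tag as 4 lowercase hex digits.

Key "bkFJC" = 62 6b 46 4a 43 is exactly B = 5 bytes: K' = 62 6b 46 4a 43.
K' ⊕ ipad = 54 5d 70 7c 75.  K' ⊕ opad = 3e 37 1a 16 1f.
Inner input = (K'⊕ipad) ∥ m = 54 5d 70 7c 75 ∥ 78 71 72 64.
Inner hash: sum = 84+93+112+124+117+120+113+114+100 = 977 → 03 d1.
Outer input = (K'⊕opad) ∥ inner = 3e 37 1a 16 1f ∥ 03 d1.
Outer hash (tag): sum = 62+55+26+22+31+3+209 = 408 → 01 98.

0198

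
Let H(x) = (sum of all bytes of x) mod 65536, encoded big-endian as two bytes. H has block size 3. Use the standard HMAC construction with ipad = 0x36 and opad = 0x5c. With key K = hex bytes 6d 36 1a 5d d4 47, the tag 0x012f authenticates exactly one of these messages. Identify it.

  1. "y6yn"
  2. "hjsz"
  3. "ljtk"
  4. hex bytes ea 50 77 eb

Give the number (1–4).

Key hex bytes 6d 36 1a 5d d4 47 is 6 bytes > B = 3, so hash it first: H(key) = 02 35, then zero-pad to 3 bytes: K' = 02 35 00.
K' ⊕ ipad = 34 03 36; K' ⊕ opad = 5e 69 5c.
m1: inner = H(34 03 36 79 36 79 6e) = 02 03; tag = H(5e 69 5c 02 03) = 0128
m2: inner = H(34 03 36 68 6a 73 7a) = 02 2c; tag = H(5e 69 5c 02 2c) = 0151
m3: inner = H(34 03 36 6c 6a 74 6b) = 02 22; tag = H(5e 69 5c 02 22) = 0147
m4: inner = H(34 03 36 ea 50 77 eb) = 03 09; tag = H(5e 69 5c 03 09) = 012f ← matches

4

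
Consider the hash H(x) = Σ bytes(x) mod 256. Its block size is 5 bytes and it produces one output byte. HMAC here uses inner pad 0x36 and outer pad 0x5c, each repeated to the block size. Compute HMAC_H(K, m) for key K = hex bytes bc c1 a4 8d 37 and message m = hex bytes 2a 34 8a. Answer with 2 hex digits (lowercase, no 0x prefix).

68

Key hex bytes bc c1 a4 8d 37 is exactly B = 5 bytes: K' = bc c1 a4 8d 37.
K' ⊕ ipad = 8a f7 92 bb 01.  K' ⊕ opad = e0 9d f8 d1 6b.
Inner input = (K'⊕ipad) ∥ m = 8a f7 92 bb 01 ∥ 2a 34 8a.
Inner hash: sum = 138+247+146+187+1+42+52+138 = 951; mod 256 = 183 → b7.
Outer input = (K'⊕opad) ∥ inner = e0 9d f8 d1 6b ∥ b7.
Outer hash (tag): sum = 224+157+248+209+107+183 = 1128; mod 256 = 104 → 68.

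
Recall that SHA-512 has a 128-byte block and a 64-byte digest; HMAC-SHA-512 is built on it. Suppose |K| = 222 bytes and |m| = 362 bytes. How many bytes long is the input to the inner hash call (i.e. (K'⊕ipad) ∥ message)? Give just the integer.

Key is 222 > 128 bytes, so it is hashed to 64 bytes then zero-padded to 128: |K'| = 128.
Inner input = (K'⊕ipad) ∥ m → 128 + 362 = 490 bytes.

490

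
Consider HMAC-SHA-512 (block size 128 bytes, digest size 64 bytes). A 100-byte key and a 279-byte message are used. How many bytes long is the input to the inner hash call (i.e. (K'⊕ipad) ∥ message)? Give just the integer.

Key is 100 ≤ 128 bytes, zero-padded: |K'| = 128.
Inner input = (K'⊕ipad) ∥ m → 128 + 279 = 407 bytes.

407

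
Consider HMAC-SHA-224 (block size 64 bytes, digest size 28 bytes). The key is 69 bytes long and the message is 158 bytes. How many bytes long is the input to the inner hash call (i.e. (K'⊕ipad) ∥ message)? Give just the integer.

222

Key is 69 > 64 bytes, so it is hashed to 28 bytes then zero-padded to 64: |K'| = 64.
Inner input = (K'⊕ipad) ∥ m → 64 + 158 = 222 bytes.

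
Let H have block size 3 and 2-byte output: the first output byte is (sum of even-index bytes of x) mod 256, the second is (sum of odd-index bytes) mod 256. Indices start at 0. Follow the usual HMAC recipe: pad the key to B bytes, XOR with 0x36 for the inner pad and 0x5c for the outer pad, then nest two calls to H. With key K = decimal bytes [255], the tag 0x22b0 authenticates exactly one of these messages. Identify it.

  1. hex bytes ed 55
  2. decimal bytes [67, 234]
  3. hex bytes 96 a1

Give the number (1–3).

Key decimal bytes [255] = ff is 1 byte ≤ B = 3; zero-pad to 3 bytes: K' = ff 00 00.
K' ⊕ ipad = c9 36 36; K' ⊕ opad = a3 5c 5c.
m1: inner = H(c9 36 36 ed 55) = 54 23; tag = H(a3 5c 5c 54 23) = 22b0 ← matches
m2: inner = H(c9 36 36 43 ea) = e9 79; tag = H(a3 5c 5c e9 79) = 7845
m3: inner = H(c9 36 36 96 a1) = a0 cc; tag = H(a3 5c 5c a0 cc) = cbfc

1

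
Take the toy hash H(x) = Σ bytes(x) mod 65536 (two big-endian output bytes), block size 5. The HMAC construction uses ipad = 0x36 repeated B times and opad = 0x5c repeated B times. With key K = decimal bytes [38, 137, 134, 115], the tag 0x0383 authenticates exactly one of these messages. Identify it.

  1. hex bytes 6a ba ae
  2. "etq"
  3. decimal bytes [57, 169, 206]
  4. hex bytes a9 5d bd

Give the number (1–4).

1

Key decimal bytes [38, 137, 134, 115] = 26 89 86 73 is 4 bytes ≤ B = 5; zero-pad to 5 bytes: K' = 26 89 86 73 00.
K' ⊕ ipad = 10 bf b0 45 36; K' ⊕ opad = 7a d5 da 2f 5c.
m1: inner = H(10 bf b0 45 36 6a ba ae) = 03 cc; tag = H(7a d5 da 2f 5c 03 cc) = 0383 ← matches
m2: inner = H(10 bf b0 45 36 65 74 71) = 03 44; tag = H(7a d5 da 2f 5c 03 44) = 02fb
m3: inner = H(10 bf b0 45 36 39 a9 ce) = 03 aa; tag = H(7a d5 da 2f 5c 03 aa) = 0361
m4: inner = H(10 bf b0 45 36 a9 5d bd) = 03 bd; tag = H(7a d5 da 2f 5c 03 bd) = 0374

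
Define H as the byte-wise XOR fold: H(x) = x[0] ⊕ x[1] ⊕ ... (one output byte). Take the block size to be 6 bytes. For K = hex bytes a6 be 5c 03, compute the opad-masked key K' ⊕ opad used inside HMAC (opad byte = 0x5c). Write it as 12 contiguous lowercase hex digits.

Key hex bytes a6 be 5c 03 is 4 bytes ≤ B = 6; zero-pad to 6 bytes: K' = a6 be 5c 03 00 00.
XOR each byte with 0x5c: a6⊕5c=fa, be⊕5c=e2, 5c⊕5c=00, 03⊕5c=5f, 00⊕5c=5c, 00⊕5c=5c.

fae2005f5c5c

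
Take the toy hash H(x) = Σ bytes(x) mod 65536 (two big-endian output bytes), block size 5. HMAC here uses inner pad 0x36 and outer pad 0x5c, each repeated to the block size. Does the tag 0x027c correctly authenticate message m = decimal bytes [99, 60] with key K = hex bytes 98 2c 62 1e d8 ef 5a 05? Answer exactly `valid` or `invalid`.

valid

Key hex bytes 98 2c 62 1e d8 ef 5a 05 is 8 bytes > B = 5, so hash it first: H(key) = 03 6a, then zero-pad to 5 bytes: K' = 03 6a 00 00 00.
K' ⊕ ipad = 35 5c 36 36 36; K' ⊕ opad = 5f 36 5c 5c 5c.
Inner hash: sum = 53+92+54+54+54+99+60 = 466 → 01 d2.
Outer hash (recomputed tag): sum = 95+54+92+92+92+1+210 = 636 → 02 7c.
Recomputed tag = 027c; claimed = 027c → match.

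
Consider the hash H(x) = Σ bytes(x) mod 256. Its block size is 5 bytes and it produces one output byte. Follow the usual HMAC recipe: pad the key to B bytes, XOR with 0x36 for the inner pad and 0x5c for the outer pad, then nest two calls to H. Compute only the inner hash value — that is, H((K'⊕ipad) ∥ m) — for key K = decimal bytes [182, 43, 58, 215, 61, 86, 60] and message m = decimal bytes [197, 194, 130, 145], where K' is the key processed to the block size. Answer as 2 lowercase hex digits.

Key decimal bytes [182, 43, 58, 215, 61, 86, 60] = b6 2b 3a d7 3d 56 3c is 7 bytes > B = 5, so hash it first: H(key) = c1, then zero-pad to 5 bytes: K' = c1 00 00 00 00.
K' ⊕ ipad = f7 36 36 36 36.
Inner input = f7 36 36 36 36 ∥ c5 c2 82 91.
Inner hash: sum = 247+54+54+54+54+197+194+130+145 = 1129; mod 256 = 105 → 69.

69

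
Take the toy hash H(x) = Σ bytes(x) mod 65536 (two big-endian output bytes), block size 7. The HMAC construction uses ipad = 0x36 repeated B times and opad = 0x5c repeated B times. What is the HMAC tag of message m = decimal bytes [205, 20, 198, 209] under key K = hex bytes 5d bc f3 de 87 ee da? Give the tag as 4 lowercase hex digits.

04bb

Key hex bytes 5d bc f3 de 87 ee da is exactly B = 7 bytes: K' = 5d bc f3 de 87 ee da.
K' ⊕ ipad = 6b 8a c5 e8 b1 d8 ec.  K' ⊕ opad = 01 e0 af 82 db b2 86.
Inner input = (K'⊕ipad) ∥ m = 6b 8a c5 e8 b1 d8 ec ∥ cd 14 c6 d1.
Inner hash: sum = 107+138+197+232+177+216+236+205+20+198+209 = 1935 → 07 8f.
Outer input = (K'⊕opad) ∥ inner = 01 e0 af 82 db b2 86 ∥ 07 8f.
Outer hash (tag): sum = 1+224+175+130+219+178+134+7+143 = 1211 → 04 bb.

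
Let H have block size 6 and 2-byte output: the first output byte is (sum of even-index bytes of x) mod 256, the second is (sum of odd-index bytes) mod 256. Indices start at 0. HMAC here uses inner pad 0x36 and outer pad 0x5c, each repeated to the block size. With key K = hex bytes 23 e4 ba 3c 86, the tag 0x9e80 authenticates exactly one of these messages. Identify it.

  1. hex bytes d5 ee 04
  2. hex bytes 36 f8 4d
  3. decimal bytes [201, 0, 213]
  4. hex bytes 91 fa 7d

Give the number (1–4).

4

Key hex bytes 23 e4 ba 3c 86 is 5 bytes ≤ B = 6; zero-pad to 6 bytes: K' = 23 e4 ba 3c 86 00.
K' ⊕ ipad = 15 d2 8c 0a b0 36; K' ⊕ opad = 7f b8 e6 60 da 5c.
m1: inner = H(15 d2 8c 0a b0 36 d5 ee 04) = 2a 00; tag = H(7f b8 e6 60 da 5c 2a 00) = 6974
m2: inner = H(15 d2 8c 0a b0 36 36 f8 4d) = d4 0a; tag = H(7f b8 e6 60 da 5c d4 0a) = 137e
m3: inner = H(15 d2 8c 0a b0 36 c9 00 d5) = ef 12; tag = H(7f b8 e6 60 da 5c ef 12) = 2e86
m4: inner = H(15 d2 8c 0a b0 36 91 fa 7d) = 5f 0c; tag = H(7f b8 e6 60 da 5c 5f 0c) = 9e80 ← matches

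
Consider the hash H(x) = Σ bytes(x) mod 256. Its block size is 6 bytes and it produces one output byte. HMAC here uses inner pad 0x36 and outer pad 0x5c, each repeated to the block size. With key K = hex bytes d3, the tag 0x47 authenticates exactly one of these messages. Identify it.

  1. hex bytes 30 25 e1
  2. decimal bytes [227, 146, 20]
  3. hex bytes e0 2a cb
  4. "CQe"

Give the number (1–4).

Key hex bytes d3 is 1 byte ≤ B = 6; zero-pad to 6 bytes: K' = d3 00 00 00 00 00.
K' ⊕ ipad = e5 36 36 36 36 36; K' ⊕ opad = 8f 5c 5c 5c 5c 5c.
m1: inner = H(e5 36 36 36 36 36 30 25 e1) = 29; tag = H(8f 5c 5c 5c 5c 5c 29) = 84
m2: inner = H(e5 36 36 36 36 36 e3 92 14) = 7c; tag = H(8f 5c 5c 5c 5c 5c 7c) = d7
m3: inner = H(e5 36 36 36 36 36 e0 2a cb) = c8; tag = H(8f 5c 5c 5c 5c 5c c8) = 23
m4: inner = H(e5 36 36 36 36 36 43 51 65) = ec; tag = H(8f 5c 5c 5c 5c 5c ec) = 47 ← matches

4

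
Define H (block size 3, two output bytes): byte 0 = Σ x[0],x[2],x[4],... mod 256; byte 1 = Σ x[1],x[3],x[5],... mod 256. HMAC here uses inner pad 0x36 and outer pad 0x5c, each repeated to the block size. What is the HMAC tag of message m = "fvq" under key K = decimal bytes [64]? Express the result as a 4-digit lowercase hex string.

857e

Key decimal bytes [64] = 40 is 1 byte ≤ B = 3; zero-pad to 3 bytes: K' = 40 00 00.
K' ⊕ ipad = 76 36 36.  K' ⊕ opad = 1c 5c 5c.
Inner input = (K'⊕ipad) ∥ m = 76 36 36 ∥ 66 76 71.
Inner hash: even-index sum = 290 mod 256 = 34; odd-index sum = 269 mod 256 = 13 → 22 0d.
Outer input = (K'⊕opad) ∥ inner = 1c 5c 5c ∥ 22 0d.
Outer hash (tag): even-index sum = 133 mod 256 = 133; odd-index sum = 126 mod 256 = 126 → 85 7e.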